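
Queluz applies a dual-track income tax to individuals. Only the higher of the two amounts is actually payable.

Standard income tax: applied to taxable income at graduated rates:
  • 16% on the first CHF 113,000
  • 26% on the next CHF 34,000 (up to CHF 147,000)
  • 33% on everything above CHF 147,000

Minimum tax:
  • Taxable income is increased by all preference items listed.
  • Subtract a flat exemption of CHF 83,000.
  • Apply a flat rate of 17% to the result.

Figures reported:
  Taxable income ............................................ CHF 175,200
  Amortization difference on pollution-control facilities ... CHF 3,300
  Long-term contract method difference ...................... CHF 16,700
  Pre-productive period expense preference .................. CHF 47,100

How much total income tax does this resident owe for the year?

CHF 36,226

Minimum tax:
  Adjusted income: CHF 175,200 + CHF 3,300 + CHF 16,700 + CHF 47,100 = CHF 242,300
  Less exemption CHF 83,000 → base CHF 159,300
  CHF 159,300 × 17% = CHF 27,081

Standard income tax:
  CHF 113,000 × 16% = CHF 18,080
  CHF 34,000 × 26% = CHF 8,840
  CHF 28,200 × 33% = CHF 9,306
  → CHF 36,226

CHF 36,226 > CHF 27,081, so the standard income tax governs.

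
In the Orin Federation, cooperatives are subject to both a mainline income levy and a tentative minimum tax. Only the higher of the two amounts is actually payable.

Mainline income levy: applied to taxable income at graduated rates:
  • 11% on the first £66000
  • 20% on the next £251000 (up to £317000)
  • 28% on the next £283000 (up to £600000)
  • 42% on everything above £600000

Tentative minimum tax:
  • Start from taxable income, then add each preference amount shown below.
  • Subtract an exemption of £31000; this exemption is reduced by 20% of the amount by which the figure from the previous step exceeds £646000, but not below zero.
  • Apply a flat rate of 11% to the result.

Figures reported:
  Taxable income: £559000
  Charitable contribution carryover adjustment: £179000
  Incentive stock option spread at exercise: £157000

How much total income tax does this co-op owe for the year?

£125220

Tentative minimum tax:
  Adjusted income: £559000 + £179000 + £157000 = £895000
  Exemption: 20% × (£895000 − £646000) = £49800 ≥ £31000, so the exemption is fully phased out
  Base: £895000 − £0 = £895000
  £895000 × 11% = £98450

Mainline income levy:
  £66000 × 11% = £7260
  £251000 × 20% = £50200
  £242000 × 28% = £67760
  → £125220

£125220 > £98450, so the mainline income levy governs.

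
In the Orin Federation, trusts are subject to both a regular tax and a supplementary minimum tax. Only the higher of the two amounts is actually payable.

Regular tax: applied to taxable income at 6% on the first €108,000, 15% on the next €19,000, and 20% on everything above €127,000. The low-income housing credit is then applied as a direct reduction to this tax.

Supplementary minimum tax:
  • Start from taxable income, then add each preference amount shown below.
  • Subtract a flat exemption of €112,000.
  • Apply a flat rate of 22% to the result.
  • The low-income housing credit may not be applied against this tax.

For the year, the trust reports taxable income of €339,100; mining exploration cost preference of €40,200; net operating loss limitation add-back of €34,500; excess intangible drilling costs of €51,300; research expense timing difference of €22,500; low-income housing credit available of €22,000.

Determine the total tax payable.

€82,632

Regular tax:
  €108,000 × 6% = €6,480
  €19,000 × 15% = €2,850
  €212,100 × 20% = €42,420
  → €51,750
  Less low-income housing credit €22,000 → €29,750

Supplementary minimum tax:
  Adjusted income: €339,100 + €40,200 + €34,500 + €51,300 + €22,500 = €487,600
  Less exemption €112,000 → base €375,600
  €375,600 × 22% = €82,632

€82,632 > €29,750, so the supplementary minimum tax is the binding amount.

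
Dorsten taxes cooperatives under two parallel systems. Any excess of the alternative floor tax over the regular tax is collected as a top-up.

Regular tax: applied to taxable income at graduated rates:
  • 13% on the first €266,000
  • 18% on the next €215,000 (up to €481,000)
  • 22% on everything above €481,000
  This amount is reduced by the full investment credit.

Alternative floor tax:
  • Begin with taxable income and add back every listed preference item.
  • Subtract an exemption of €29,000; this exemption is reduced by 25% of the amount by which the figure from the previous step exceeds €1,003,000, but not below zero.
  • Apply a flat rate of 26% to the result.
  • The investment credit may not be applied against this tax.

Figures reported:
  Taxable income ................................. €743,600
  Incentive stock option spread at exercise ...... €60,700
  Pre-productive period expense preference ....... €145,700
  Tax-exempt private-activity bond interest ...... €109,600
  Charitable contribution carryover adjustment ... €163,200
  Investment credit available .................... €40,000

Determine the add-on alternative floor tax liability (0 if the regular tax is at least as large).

Alternative floor tax:
  Adjusted income: €743,600 + €60,700 + €145,700 + €109,600 + €163,200 = €1,222,800
  Exemption: 25% × (€1,222,800 − €1,003,000) = €54,950 ≥ €29,000, so the exemption is fully phased out
  Base: €1,222,800 − €0 = €1,222,800
  €1,222,800 × 26% = €317,928

Regular tax:
  €266,000 × 13% = €34,580
  €215,000 × 18% = €38,700
  €262,600 × 22% = €57,772
  → €131,052
  Less investment credit €40,000 → €91,052

Excess of alternative floor tax over regular tax: €317,928 − €91,052 = €226,876.

€226,876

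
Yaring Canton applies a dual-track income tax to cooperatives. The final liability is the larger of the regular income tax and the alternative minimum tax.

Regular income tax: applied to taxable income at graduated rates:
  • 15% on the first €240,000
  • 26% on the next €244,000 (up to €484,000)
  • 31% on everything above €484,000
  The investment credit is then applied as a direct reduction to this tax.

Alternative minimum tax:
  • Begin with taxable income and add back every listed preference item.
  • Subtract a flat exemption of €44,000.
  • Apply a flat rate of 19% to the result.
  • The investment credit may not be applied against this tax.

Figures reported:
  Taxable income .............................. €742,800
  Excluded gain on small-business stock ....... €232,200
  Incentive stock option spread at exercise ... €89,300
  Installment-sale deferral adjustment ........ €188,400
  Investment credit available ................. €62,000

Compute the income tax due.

€229,653

Regular income tax:
  €240,000 × 15% = €36,000
  €244,000 × 26% = €63,440
  €258,800 × 31% = €80,228
  → €179,668
  Less investment credit €62,000 → €117,668

Alternative minimum tax:
  Adjusted income: €742,800 + €232,200 + €89,300 + €188,400 = €1,252,700
  Less exemption €44,000 → base €1,208,700
  €1,208,700 × 19% = €229,653

€229,653 > €117,668, so the alternative minimum tax is the binding amount.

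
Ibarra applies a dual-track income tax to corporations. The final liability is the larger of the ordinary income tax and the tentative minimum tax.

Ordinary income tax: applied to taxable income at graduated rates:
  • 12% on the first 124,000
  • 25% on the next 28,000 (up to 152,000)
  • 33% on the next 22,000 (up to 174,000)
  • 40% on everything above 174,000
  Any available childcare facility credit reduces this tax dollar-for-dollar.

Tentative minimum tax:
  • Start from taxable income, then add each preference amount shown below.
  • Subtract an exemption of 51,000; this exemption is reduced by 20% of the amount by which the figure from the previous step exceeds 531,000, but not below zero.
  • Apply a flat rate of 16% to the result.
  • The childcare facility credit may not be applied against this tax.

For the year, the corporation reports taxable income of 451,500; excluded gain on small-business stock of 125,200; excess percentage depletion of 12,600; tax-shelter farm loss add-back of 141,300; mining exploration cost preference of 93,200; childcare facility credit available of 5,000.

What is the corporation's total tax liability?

Tentative minimum tax:
  Adjusted income: 451,500 + 125,200 + 12,600 + 141,300 + 93,200 = 823,800
  Exemption: 20% × (823,800 − 531,000) = 58,560 ≥ 51,000, so the exemption is fully phased out
  Base: 823,800 − 0 = 823,800
  823,800 × 16% = 131,808

Ordinary income tax:
  124,000 × 12% = 14,880
  28,000 × 25% = 7,000
  22,000 × 33% = 7,260
  277,500 × 40% = 111,000
  → 140,140
  Less childcare facility credit 5,000 → 135,140

135,140 > 131,808, so the ordinary income tax governs.

135,140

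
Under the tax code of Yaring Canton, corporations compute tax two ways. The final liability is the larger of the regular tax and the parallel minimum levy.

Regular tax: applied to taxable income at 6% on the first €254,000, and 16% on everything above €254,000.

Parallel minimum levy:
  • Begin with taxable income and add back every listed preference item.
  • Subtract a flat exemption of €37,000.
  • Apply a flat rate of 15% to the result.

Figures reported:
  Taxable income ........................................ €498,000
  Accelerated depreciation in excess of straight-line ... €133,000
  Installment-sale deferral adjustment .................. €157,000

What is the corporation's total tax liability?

Parallel minimum levy:
  Adjusted income: €498,000 + €133,000 + €157,000 = €788,000
  Less exemption €37,000 → base €751,000
  €751,000 × 15% = €112,650

Regular tax:
  €254,000 × 6% = €15,240
  €244,000 × 16% = €39,040
  → €54,280

€112,650 > €54,280, so the parallel minimum levy is the binding amount.

€112,650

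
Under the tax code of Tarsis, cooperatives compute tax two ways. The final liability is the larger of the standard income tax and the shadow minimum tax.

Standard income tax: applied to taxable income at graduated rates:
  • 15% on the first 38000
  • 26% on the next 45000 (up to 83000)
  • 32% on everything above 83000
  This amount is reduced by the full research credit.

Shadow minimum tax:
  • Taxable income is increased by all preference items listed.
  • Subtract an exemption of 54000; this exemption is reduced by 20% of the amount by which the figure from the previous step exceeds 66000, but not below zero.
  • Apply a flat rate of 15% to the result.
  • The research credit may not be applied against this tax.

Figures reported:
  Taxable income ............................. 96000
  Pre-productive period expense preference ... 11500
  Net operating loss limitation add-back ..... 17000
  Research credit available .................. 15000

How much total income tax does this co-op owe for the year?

12330

Shadow minimum tax:
  Adjusted income: 96000 + 11500 + 17000 = 124500
  Exemption: 54000 − 20% × (124500 − 66000) = 54000 − 11700 = 42300
  Base: 124500 − 42300 = 82200
  82200 × 15% = 12330

Standard income tax:
  38000 × 15% = 5700
  45000 × 26% = 11700
  13000 × 32% = 4160
  → 21560
  Less research credit 15000 → 6560

12330 > 6560, so the shadow minimum tax is the binding amount.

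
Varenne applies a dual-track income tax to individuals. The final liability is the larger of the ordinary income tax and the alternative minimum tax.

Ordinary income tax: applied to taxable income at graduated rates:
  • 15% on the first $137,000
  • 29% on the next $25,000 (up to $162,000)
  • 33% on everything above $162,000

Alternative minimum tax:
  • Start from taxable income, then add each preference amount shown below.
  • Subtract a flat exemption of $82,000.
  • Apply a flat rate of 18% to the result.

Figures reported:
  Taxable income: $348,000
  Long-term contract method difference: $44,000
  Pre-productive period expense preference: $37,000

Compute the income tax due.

Ordinary income tax:
  $137,000 × 15% = $20,550
  $25,000 × 29% = $7,250
  $186,000 × 33% = $61,380
  → $89,180

Alternative minimum tax:
  Adjusted income: $348,000 + $44,000 + $37,000 = $429,000
  Less exemption $82,000 → base $347,000
  $347,000 × 18% = $62,460

$89,180 > $62,460, so the ordinary income tax governs.

$89,180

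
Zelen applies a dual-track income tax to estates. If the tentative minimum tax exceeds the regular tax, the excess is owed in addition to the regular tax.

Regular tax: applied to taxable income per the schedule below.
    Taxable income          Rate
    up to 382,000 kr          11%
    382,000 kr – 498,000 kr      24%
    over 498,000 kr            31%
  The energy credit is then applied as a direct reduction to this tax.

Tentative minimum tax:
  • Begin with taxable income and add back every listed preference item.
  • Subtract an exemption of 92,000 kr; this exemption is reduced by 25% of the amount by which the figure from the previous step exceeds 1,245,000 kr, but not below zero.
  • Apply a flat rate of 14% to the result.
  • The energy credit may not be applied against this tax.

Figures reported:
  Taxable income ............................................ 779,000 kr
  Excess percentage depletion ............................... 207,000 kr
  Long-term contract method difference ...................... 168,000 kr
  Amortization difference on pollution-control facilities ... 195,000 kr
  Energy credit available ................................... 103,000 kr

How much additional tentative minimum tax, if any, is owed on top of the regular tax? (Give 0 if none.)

125,650 kr

Tentative minimum tax:
  Adjusted income: 779,000 kr + 207,000 kr + 168,000 kr + 195,000 kr = 1,349,000 kr
  Exemption: 92,000 kr − 25% × (1,349,000 kr − 1,245,000 kr) = 92,000 kr − 26,000 kr = 66,000 kr
  Base: 1,349,000 kr − 66,000 kr = 1,283,000 kr
  1,283,000 kr × 14% = 179,620 kr

Regular tax:
  382,000 kr × 11% = 42,020 kr
  116,000 kr × 24% = 27,840 kr
  281,000 kr × 31% = 87,110 kr
  → 156,970 kr
  Less energy credit 103,000 kr → 53,970 kr

Excess of tentative minimum tax over regular tax: 179,620 kr − 53,970 kr = 125,650 kr.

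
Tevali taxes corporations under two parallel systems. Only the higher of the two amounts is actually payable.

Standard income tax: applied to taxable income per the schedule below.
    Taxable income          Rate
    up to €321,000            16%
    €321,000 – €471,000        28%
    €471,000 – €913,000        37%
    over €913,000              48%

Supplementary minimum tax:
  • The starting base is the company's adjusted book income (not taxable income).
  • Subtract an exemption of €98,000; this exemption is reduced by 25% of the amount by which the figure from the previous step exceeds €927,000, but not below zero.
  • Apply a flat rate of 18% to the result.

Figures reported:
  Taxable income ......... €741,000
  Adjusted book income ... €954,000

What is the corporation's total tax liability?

Standard income tax:
  €321,000 × 16% = €51,360
  €150,000 × 28% = €42,000
  €270,000 × 37% = €99,900
  → €193,260

Supplementary minimum tax:
  Base (adjusted book income): €954,000
  Exemption: €98,000 − 25% × (€954,000 − €927,000) = €98,000 − €6,750 = €91,250
  Base: €954,000 − €91,250 = €862,750
  €862,750 × 18% = €155,295

€193,260 > €155,295, so the standard income tax governs.

€193,260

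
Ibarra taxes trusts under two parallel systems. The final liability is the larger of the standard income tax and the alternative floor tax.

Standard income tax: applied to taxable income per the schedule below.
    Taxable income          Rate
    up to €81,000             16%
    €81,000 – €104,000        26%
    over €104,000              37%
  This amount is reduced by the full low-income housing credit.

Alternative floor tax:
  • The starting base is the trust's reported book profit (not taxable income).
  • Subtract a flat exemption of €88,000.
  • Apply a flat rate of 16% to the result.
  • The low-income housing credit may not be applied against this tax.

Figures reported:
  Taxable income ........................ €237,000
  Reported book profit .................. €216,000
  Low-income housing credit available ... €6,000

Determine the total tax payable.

Standard income tax:
  €81,000 × 16% = €12,960
  €23,000 × 26% = €5,980
  €133,000 × 37% = €49,210
  → €68,150
  Less low-income housing credit €6,000 → €62,150

Alternative floor tax:
  Base (reported book profit): €216,000
  Less exemption €88,000 → base €128,000
  €128,000 × 16% = €20,480

€62,150 > €20,480, so the standard income tax governs.

€62,150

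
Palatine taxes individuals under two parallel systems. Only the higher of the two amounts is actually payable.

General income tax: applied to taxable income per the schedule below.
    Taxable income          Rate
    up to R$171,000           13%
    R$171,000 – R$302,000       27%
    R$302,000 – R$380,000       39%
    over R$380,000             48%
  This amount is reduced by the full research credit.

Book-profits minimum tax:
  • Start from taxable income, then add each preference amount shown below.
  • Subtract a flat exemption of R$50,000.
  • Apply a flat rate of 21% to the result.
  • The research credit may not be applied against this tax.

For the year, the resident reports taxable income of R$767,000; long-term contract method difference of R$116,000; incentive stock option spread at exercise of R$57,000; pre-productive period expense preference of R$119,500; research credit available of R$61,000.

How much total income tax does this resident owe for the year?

General income tax:
  R$171,000 × 13% = R$22,230
  R$131,000 × 27% = R$35,370
  R$78,000 × 39% = R$30,420
  R$387,000 × 48% = R$185,760
  → R$273,780
  Less research credit R$61,000 → R$212,780

Book-profits minimum tax:
  Adjusted income: R$767,000 + R$116,000 + R$57,000 + R$119,500 = R$1,059,500
  Less exemption R$50,000 → base R$1,009,500
  R$1,009,500 × 21% = R$211,995

R$212,780 > R$211,995, so the general income tax governs.

R$212,780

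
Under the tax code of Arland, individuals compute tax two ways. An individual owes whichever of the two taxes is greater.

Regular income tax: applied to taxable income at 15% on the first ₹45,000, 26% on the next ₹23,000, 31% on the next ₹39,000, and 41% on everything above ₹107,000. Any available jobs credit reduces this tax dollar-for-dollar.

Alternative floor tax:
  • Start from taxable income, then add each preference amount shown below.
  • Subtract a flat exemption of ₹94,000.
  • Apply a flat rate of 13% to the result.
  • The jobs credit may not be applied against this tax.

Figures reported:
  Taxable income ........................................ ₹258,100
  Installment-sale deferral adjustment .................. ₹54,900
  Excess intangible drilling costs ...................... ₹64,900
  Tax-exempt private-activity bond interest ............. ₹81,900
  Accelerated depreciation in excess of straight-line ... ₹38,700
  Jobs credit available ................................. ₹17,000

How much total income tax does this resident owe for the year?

₹69,771

Regular income tax:
  ₹45,000 × 15% = ₹6,750
  ₹23,000 × 26% = ₹5,980
  ₹39,000 × 31% = ₹12,090
  ₹151,100 × 41% = ₹61,951
  → ₹86,771
  Less jobs credit ₹17,000 → ₹69,771

Alternative floor tax:
  Adjusted income: ₹258,100 + ₹54,900 + ₹64,900 + ₹81,900 + ₹38,700 = ₹498,500
  Less exemption ₹94,000 → base ₹404,500
  ₹404,500 × 13% = ₹52,585

₹69,771 > ₹52,585, so the regular income tax governs.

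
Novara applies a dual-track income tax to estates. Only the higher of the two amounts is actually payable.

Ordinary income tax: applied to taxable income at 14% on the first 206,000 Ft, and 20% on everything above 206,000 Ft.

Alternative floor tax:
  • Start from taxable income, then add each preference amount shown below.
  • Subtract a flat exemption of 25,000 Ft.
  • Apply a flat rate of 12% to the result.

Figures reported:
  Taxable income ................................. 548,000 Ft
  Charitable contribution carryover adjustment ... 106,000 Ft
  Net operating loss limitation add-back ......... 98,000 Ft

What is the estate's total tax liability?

97,240 Ft

Alternative floor tax:
  Adjusted income: 548,000 Ft + 106,000 Ft + 98,000 Ft = 752,000 Ft
  Less exemption 25,000 Ft → base 727,000 Ft
  727,000 Ft × 12% = 87,240 Ft

Ordinary income tax:
  206,000 Ft × 14% = 28,840 Ft
  342,000 Ft × 20% = 68,400 Ft
  → 97,240 Ft

97,240 Ft > 87,240 Ft, so the ordinary income tax governs.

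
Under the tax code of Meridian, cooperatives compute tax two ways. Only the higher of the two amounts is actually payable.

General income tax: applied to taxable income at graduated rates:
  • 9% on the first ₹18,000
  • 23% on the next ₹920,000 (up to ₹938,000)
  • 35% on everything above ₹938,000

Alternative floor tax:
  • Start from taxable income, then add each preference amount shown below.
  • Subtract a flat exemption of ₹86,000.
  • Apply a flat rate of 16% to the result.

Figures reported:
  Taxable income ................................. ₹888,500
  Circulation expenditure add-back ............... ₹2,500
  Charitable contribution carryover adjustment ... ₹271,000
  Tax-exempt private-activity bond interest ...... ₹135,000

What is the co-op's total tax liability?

₹201,835

Alternative floor tax:
  Adjusted income: ₹888,500 + ₹2,500 + ₹271,000 + ₹135,000 = ₹1,297,000
  Less exemption ₹86,000 → base ₹1,211,000
  ₹1,211,000 × 16% = ₹193,760

General income tax:
  ₹18,000 × 9% = ₹1,620
  ₹870,500 × 23% = ₹200,215
  → ₹201,835

₹201,835 > ₹193,760, so the general income tax governs.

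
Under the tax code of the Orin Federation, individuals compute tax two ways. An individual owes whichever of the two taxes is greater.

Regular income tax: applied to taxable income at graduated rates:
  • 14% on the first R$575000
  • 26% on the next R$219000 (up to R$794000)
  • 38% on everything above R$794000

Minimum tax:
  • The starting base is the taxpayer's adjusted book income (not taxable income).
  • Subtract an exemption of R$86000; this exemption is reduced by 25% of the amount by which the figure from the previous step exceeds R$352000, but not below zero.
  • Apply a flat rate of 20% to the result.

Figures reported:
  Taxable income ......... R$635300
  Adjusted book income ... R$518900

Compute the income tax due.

Regular income tax:
  R$575000 × 14% = R$80500
  R$60300 × 26% = R$15678
  → R$96178

Minimum tax:
  Base (adjusted book income): R$518900
  Exemption: R$86000 − 25% × (R$518900 − R$352000) = R$86000 − R$41725 = R$44275
  Base: R$518900 − R$44275 = R$474625
  R$474625 × 20% = R$94925

R$96178 > R$94925, so the regular income tax governs.

R$96178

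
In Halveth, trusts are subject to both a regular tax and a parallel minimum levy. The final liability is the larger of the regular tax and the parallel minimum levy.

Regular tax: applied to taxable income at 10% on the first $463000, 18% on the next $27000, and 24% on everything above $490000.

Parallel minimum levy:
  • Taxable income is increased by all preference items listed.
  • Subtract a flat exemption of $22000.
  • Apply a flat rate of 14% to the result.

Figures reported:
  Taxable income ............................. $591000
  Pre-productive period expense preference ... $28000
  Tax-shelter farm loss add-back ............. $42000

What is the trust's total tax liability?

Parallel minimum levy:
  Adjusted income: $591000 + $28000 + $42000 = $661000
  Less exemption $22000 → base $639000
  $639000 × 14% = $89460

Regular tax:
  $463000 × 10% = $46300
  $27000 × 18% = $4860
  $101000 × 24% = $24240
  → $75400

$89460 > $75400, so the parallel minimum levy is the binding amount.

$89460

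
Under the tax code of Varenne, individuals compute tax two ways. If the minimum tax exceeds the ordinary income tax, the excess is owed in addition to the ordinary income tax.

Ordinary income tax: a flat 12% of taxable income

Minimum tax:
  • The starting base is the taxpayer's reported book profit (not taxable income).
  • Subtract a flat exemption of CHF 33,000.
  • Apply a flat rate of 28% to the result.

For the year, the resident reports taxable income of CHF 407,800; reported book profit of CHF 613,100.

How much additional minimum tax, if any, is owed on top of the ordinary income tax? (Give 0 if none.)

CHF 113,492

Minimum tax:
  Base (reported book profit): CHF 613,100
  Less exemption CHF 33,000 → base CHF 580,100
  CHF 580,100 × 28% = CHF 162,428

Ordinary income tax:
  CHF 407,800 × 12% = CHF 48,936

Excess of minimum tax over ordinary income tax: CHF 162,428 − CHF 48,936 = CHF 113,492.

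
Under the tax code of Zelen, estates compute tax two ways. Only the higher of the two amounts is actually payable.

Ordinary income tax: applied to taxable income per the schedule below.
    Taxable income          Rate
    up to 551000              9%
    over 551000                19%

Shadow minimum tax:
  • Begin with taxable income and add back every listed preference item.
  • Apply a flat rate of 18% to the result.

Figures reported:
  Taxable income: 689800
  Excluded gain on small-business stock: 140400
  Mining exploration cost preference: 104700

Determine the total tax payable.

168282

Ordinary income tax:
  551000 × 9% = 49590
  138800 × 19% = 26372
  → 75962

Shadow minimum tax:
  Adjusted income: 689800 + 140400 + 104700 = 934900
  934900 × 18% = 168282

168282 > 75962, so the shadow minimum tax is the binding amount.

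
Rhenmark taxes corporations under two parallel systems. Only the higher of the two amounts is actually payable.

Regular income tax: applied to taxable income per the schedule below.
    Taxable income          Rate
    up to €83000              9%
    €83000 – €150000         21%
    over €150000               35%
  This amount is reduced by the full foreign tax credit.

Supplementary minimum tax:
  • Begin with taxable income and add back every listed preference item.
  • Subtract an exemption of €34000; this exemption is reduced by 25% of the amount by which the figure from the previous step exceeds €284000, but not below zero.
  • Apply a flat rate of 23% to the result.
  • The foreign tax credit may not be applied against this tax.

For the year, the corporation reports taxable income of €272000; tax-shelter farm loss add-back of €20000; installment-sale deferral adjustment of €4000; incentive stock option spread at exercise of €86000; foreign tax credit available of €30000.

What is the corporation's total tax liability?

Regular income tax:
  €83000 × 9% = €7470
  €67000 × 21% = €14070
  €122000 × 35% = €42700
  → €64240
  Less foreign tax credit €30000 → €34240

Supplementary minimum tax:
  Adjusted income: €272000 + €20000 + €4000 + €86000 = €382000
  Exemption: €34000 − 25% × (€382000 − €284000) = €34000 − €24500 = €9500
  Base: €382000 − €9500 = €372500
  €372500 × 23% = €85675

€85675 > €34240, so the supplementary minimum tax is the binding amount.

€85675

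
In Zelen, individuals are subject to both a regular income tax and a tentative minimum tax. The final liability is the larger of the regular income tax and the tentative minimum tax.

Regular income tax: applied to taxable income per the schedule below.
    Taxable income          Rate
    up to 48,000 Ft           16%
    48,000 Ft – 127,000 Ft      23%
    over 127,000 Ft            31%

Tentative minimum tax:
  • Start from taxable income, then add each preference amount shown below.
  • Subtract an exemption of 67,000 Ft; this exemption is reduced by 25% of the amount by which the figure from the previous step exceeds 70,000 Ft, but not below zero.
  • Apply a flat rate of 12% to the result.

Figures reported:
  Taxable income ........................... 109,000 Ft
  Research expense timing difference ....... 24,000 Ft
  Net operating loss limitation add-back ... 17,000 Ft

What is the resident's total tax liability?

Regular income tax:
  48,000 Ft × 16% = 7,680 Ft
  61,000 Ft × 23% = 14,030 Ft
  → 21,710 Ft

Tentative minimum tax:
  Adjusted income: 109,000 Ft + 24,000 Ft + 17,000 Ft = 150,000 Ft
  Exemption: 67,000 Ft − 25% × (150,000 Ft − 70,000 Ft) = 67,000 Ft − 20,000 Ft = 47,000 Ft
  Base: 150,000 Ft − 47,000 Ft = 103,000 Ft
  103,000 Ft × 12% = 12,360 Ft

21,710 Ft > 12,360 Ft, so the regular income tax governs.

21,710 Ft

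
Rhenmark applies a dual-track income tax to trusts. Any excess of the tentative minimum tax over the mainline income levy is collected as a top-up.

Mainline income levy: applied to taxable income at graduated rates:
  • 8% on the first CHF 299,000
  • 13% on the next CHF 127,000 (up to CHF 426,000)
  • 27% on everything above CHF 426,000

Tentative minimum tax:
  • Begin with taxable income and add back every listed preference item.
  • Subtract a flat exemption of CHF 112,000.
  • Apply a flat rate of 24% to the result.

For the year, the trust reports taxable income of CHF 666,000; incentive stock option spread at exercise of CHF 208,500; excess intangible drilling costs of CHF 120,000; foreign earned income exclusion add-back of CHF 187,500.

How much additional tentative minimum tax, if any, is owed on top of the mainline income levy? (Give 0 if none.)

CHF 151,570

Tentative minimum tax:
  Adjusted income: CHF 666,000 + CHF 208,500 + CHF 120,000 + CHF 187,500 = CHF 1,182,000
  Less exemption CHF 112,000 → base CHF 1,070,000
  CHF 1,070,000 × 24% = CHF 256,800

Mainline income levy:
  CHF 299,000 × 8% = CHF 23,920
  CHF 127,000 × 13% = CHF 16,510
  CHF 240,000 × 27% = CHF 64,800
  → CHF 105,230

Excess of tentative minimum tax over mainline income levy: CHF 256,800 − CHF 105,230 = CHF 151,570.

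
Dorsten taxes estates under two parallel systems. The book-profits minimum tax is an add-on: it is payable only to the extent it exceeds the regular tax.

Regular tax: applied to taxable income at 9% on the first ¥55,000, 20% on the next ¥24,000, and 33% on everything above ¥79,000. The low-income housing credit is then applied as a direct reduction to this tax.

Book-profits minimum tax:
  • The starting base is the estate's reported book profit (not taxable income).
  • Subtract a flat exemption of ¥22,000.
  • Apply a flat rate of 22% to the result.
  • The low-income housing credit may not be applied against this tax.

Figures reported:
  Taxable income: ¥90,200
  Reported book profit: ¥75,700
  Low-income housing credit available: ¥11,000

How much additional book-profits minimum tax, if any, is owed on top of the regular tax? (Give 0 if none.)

Regular tax:
  ¥55,000 × 9% = ¥4,950
  ¥24,000 × 20% = ¥4,800
  ¥11,200 × 33% = ¥3,696
  → ¥13,446
  Less low-income housing credit ¥11,000 → ¥2,446

Book-profits minimum tax:
  Base (reported book profit): ¥75,700
  Less exemption ¥22,000 → base ¥53,700
  ¥53,700 × 22% = ¥11,814

Excess of book-profits minimum tax over regular tax: ¥11,814 − ¥2,446 = ¥9,368.

¥9,368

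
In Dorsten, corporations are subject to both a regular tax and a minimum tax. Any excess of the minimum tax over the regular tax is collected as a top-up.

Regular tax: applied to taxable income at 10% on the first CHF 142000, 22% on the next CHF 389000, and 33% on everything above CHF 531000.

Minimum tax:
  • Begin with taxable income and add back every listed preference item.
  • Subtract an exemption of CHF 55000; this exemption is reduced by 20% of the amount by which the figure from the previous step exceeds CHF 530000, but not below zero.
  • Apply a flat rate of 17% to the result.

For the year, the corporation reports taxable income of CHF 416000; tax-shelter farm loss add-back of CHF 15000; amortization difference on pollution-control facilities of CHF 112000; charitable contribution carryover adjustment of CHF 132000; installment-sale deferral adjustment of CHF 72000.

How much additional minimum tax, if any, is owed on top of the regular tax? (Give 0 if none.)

Minimum tax:
  Adjusted income: CHF 416000 + CHF 15000 + CHF 112000 + CHF 132000 + CHF 72000 = CHF 747000
  Exemption: CHF 55000 − 20% × (CHF 747000 − CHF 530000) = CHF 55000 − CHF 43400 = CHF 11600
  Base: CHF 747000 − CHF 11600 = CHF 735400
  CHF 735400 × 17% = CHF 125018

Regular tax:
  CHF 142000 × 10% = CHF 14200
  CHF 274000 × 22% = CHF 60280
  → CHF 74480

Excess of minimum tax over regular tax: CHF 125018 − CHF 74480 = CHF 50538.

CHF 50538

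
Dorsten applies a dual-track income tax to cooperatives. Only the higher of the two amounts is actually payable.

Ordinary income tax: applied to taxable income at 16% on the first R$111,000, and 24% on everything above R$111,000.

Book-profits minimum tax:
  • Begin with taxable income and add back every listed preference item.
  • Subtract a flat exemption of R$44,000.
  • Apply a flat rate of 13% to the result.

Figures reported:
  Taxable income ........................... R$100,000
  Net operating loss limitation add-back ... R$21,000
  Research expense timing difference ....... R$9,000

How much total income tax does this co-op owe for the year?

Book-profits minimum tax:
  Adjusted income: R$100,000 + R$21,000 + R$9,000 = R$130,000
  Less exemption R$44,000 → base R$86,000
  R$86,000 × 13% = R$11,180

Ordinary income tax:
  R$100,000 × 16% = R$16,000

R$16,000 > R$11,180, so the ordinary income tax governs.

R$16,000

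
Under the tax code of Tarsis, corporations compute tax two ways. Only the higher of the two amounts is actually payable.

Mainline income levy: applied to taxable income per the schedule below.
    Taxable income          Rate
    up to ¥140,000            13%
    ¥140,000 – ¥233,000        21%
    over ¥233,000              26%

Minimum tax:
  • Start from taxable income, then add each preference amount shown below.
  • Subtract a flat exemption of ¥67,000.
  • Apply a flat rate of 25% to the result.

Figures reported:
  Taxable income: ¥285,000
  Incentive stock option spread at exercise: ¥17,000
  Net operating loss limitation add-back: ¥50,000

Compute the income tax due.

¥71,250

Minimum tax:
  Adjusted income: ¥285,000 + ¥17,000 + ¥50,000 = ¥352,000
  Less exemption ¥67,000 → base ¥285,000
  ¥285,000 × 25% = ¥71,250

Mainline income levy:
  ¥140,000 × 13% = ¥18,200
  ¥93,000 × 21% = ¥19,530
  ¥52,000 × 26% = ¥13,520
  → ¥51,250

¥71,250 > ¥51,250, so the minimum tax is the binding amount.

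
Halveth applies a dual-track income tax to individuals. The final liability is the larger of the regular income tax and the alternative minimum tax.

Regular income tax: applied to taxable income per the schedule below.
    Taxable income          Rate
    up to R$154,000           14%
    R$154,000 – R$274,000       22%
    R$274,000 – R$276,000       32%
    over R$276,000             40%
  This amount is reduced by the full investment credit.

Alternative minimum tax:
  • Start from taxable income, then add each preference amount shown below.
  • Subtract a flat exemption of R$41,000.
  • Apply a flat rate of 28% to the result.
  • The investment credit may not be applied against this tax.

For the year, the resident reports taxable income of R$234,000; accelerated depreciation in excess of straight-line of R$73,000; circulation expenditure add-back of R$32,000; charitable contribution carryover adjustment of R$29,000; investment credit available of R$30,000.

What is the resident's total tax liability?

R$91,560

Regular income tax:
  R$154,000 × 14% = R$21,560
  R$80,000 × 22% = R$17,600
  → R$39,160
  Less investment credit R$30,000 → R$9,160

Alternative minimum tax:
  Adjusted income: R$234,000 + R$73,000 + R$32,000 + R$29,000 = R$368,000
  Less exemption R$41,000 → base R$327,000
  R$327,000 × 28% = R$91,560

R$91,560 > R$9,160, so the alternative minimum tax is the binding amount.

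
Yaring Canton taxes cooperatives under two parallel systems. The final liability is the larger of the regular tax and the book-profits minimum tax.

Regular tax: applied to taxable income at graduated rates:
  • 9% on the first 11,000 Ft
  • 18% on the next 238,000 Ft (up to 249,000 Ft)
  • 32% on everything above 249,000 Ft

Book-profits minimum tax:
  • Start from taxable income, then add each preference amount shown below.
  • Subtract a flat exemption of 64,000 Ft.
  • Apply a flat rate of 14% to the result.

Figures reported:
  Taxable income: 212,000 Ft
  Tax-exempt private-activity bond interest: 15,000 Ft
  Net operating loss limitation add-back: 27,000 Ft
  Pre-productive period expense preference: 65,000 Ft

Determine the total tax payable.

Regular tax:
  11,000 Ft × 9% = 990 Ft
  201,000 Ft × 18% = 36,180 Ft
  → 37,170 Ft

Book-profits minimum tax:
  Adjusted income: 212,000 Ft + 15,000 Ft + 27,000 Ft + 65,000 Ft = 319,000 Ft
  Less exemption 64,000 Ft → base 255,000 Ft
  255,000 Ft × 14% = 35,700 Ft

37,170 Ft > 35,700 Ft, so the regular tax governs.

37,170 Ft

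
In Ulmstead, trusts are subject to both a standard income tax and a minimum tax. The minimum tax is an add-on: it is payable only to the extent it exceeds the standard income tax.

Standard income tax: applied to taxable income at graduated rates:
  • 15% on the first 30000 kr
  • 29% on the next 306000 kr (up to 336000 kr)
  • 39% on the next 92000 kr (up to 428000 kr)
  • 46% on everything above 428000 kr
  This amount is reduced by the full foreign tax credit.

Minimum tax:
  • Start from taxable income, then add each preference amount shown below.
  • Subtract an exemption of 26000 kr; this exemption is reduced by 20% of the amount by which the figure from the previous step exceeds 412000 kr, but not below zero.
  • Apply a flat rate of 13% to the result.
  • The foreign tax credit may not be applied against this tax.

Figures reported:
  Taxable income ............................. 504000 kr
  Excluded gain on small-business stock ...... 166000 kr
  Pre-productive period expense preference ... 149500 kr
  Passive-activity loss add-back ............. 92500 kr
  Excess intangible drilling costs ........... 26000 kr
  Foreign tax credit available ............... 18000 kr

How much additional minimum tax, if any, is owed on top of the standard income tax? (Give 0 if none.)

Standard income tax:
  30000 kr × 15% = 4500 kr
  306000 kr × 29% = 88740 kr
  92000 kr × 39% = 35880 kr
  76000 kr × 46% = 34960 kr
  → 164080 kr
  Less foreign tax credit 18000 kr → 146080 kr

Minimum tax:
  Adjusted income: 504000 kr + 166000 kr + 149500 kr + 92500 kr + 26000 kr = 938000 kr
  Exemption: 20% × (938000 kr − 412000 kr) = 105200 kr ≥ 26000 kr, so the exemption is fully phased out
  Base: 938000 kr − 0 kr = 938000 kr
  938000 kr × 13% = 121940 kr

121940 kr ≤ 146080 kr, so no add-on is due.

0 kr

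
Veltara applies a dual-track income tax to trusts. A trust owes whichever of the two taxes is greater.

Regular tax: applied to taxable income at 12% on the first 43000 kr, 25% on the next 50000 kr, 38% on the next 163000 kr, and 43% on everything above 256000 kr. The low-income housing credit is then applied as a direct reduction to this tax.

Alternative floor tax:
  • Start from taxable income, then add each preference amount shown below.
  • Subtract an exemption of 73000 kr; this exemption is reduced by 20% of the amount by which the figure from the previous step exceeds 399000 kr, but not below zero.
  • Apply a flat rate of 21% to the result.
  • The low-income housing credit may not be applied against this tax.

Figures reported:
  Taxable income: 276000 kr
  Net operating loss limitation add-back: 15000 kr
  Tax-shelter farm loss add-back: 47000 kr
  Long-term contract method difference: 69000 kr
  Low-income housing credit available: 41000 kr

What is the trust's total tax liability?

70476 kr

Regular tax:
  43000 kr × 12% = 5160 kr
  50000 kr × 25% = 12500 kr
  163000 kr × 38% = 61940 kr
  20000 kr × 43% = 8600 kr
  → 88200 kr
  Less low-income housing credit 41000 kr → 47200 kr

Alternative floor tax:
  Adjusted income: 276000 kr + 15000 kr + 47000 kr + 69000 kr = 407000 kr
  Exemption: 73000 kr − 20% × (407000 kr − 399000 kr) = 73000 kr − 1600 kr = 71400 kr
  Base: 407000 kr − 71400 kr = 335600 kr
  335600 kr × 21% = 70476 kr

70476 kr > 47200 kr, so the alternative floor tax is the binding amount.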